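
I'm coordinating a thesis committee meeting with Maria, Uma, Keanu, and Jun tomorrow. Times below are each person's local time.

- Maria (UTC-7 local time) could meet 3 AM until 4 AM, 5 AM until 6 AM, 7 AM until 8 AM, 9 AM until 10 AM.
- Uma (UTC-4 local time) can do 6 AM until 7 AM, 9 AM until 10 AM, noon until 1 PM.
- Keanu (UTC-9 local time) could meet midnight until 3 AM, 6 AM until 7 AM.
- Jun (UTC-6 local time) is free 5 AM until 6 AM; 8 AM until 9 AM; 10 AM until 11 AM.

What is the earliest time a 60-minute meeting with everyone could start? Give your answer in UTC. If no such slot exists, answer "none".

Maria in UTC: 10:00-11:00, 12:00-13:00, 14:00-15:00, 16:00-17:00 (add 7h to convert from UTC-7).
Uma in UTC: 10:00-11:00, 13:00-14:00, 16:00-17:00 (add 4h to convert from UTC-4).
Keanu in UTC: 09:00-12:00, 15:00-16:00 (add 9h to convert from UTC-9).
Jun in UTC: 11:00-12:00, 14:00-15:00, 16:00-17:00 (add 6h to convert from UTC-6).
Maria ∩ Uma: 10:00-11:00, 16:00-17:00.
Maria ∩ Uma ∩ Keanu: 10:00-11:00.
Maria ∩ Uma ∩ Keanu ∩ Jun: ∅.
There is no time when everyone is free.
No common window is at least 60 minutes long.

none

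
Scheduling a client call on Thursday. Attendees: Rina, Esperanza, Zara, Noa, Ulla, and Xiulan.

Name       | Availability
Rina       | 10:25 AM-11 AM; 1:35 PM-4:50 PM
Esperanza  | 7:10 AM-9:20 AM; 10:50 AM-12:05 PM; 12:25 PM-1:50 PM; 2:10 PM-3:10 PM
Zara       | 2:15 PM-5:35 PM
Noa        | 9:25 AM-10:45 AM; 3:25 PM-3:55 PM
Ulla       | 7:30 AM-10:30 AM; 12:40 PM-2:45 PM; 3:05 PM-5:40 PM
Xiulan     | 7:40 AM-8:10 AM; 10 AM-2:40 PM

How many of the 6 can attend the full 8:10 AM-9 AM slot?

Esperanza and Ulla can make the full 08:10-09:00 slot — that's 2.

2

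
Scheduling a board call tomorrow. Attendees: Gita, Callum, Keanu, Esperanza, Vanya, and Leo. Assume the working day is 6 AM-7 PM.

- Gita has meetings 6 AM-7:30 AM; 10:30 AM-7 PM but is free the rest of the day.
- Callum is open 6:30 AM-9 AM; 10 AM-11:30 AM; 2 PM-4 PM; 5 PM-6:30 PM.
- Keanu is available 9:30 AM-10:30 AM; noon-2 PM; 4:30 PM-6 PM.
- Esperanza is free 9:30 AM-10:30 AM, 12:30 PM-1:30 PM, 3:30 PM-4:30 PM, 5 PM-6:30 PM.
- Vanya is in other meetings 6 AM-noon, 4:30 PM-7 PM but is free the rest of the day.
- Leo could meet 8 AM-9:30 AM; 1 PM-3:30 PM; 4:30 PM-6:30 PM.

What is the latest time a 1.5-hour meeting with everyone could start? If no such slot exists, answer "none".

Gita free: 07:30-10:30 (invert busy blocks within the working day).
Callum free: 06:30-09:00, 10:00-11:30, 14:00-16:00, 17:00-18:30.
Keanu free: 09:30-10:30, 12:00-14:00, 16:30-18:00.
Esperanza free: 09:30-10:30, 12:30-13:30, 15:30-16:30, 17:00-18:30.
Vanya free: 12:00-16:30 (invert busy blocks within the working day).
Leo free: 08:00-09:30, 13:00-15:30, 16:30-18:30.
Gita ∩ Callum: 07:30-09:00, 10:00-10:30.
Gita ∩ Callum ∩ Keanu: 10:00-10:30.
Gita ∩ Callum ∩ Keanu ∩ Esperanza: 10:00-10:30.
Gita ∩ Callum ∩ Keanu ∩ Esperanza ∩ Vanya: ∅.
Gita ∩ Callum ∩ Keanu ∩ Esperanza ∩ Vanya ∩ Leo: ∅.
There is no time when everyone is free.
No common window is at least 90 minutes long.

none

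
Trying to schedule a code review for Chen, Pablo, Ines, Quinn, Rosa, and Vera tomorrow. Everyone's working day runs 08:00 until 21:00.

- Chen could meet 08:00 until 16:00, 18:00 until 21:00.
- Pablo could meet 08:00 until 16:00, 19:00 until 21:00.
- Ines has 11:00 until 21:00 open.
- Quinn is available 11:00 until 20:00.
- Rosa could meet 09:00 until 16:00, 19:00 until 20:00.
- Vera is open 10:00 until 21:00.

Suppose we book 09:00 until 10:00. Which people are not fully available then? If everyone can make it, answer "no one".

Ines, Quinn, Vera

Chen: free for 09:00-10:00. Pablo: free for 09:00-10:00. Ines: not fully free for 09:00-10:00. Quinn: not fully free for 09:00-10:00. Rosa: free for 09:00-10:00. Vera: not fully free for 09:00-10:00.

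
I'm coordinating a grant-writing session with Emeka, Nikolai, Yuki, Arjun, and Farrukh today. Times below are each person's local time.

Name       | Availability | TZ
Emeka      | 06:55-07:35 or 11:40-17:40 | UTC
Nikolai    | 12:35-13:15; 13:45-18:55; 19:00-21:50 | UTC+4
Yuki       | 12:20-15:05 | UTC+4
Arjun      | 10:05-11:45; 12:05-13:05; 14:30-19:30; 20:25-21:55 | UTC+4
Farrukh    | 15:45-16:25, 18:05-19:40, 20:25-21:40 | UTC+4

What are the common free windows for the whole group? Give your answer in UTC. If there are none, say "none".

none

Emeka in UTC: 06:55-07:35, 11:40-17:40.
Nikolai in UTC: 08:35-09:15, 09:45-14:55, 15:00-17:50 (subtract 4h to convert from UTC+4).
Yuki in UTC: 08:20-11:05 (subtract 4h to convert from UTC+4).
Arjun in UTC: 06:05-07:45, 08:05-09:05, 10:30-15:30, 16:25-17:55 (subtract 4h to convert from UTC+4).
Farrukh in UTC: 11:45-12:25, 14:05-15:40, 16:25-17:40 (subtract 4h to convert from UTC+4).
Emeka ∩ Nikolai: 11:40-14:55, 15:00-17:40.
Emeka ∩ Nikolai ∩ Yuki: ∅.
Emeka ∩ Nikolai ∩ Yuki ∩ Arjun: ∅.
Emeka ∩ Nikolai ∩ Yuki ∩ Arjun ∩ Farrukh: ∅.
There is no time when everyone is free.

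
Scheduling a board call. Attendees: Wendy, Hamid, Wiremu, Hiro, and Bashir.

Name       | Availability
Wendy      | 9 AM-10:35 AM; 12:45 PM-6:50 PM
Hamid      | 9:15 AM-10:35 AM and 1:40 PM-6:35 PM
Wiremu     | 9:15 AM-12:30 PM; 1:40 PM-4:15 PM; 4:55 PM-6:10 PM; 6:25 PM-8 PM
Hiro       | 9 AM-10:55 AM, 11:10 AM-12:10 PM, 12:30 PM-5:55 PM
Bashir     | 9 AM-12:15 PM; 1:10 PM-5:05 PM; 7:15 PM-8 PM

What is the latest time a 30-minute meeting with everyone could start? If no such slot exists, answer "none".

15:45

Wendy ∩ Hamid: 09:15-10:35, 13:40-18:35.
Wendy ∩ Hamid ∩ Wiremu: 09:15-10:35, 13:40-16:15, 16:55-18:10, 18:25-18:35.
Wendy ∩ Hamid ∩ Wiremu ∩ Hiro: 09:15-10:35, 13:40-16:15, 16:55-17:55.
Wendy ∩ Hamid ∩ Wiremu ∩ Hiro ∩ Bashir: 09:15-10:35, 13:40-16:15, 16:55-17:05.
So the common availability across everyone is 09:15-10:35, 13:40-16:15, 16:55-17:05.
The last common window of at least 30 minutes is 13:40-16:15; a 30-minute meeting can start as late as 15:45 and still end by 16:15.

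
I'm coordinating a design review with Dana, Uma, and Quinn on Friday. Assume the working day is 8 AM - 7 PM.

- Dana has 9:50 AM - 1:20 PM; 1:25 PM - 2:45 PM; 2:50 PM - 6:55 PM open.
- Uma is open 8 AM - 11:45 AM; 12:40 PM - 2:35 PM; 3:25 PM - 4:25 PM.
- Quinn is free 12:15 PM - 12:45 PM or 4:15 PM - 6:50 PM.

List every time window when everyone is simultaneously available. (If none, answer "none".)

12:40-12:45, 16:15-16:25

Dana ∩ Uma: 09:50-11:45, 12:40-13:20, 13:25-14:35, 15:25-16:25.
Dana ∩ Uma ∩ Quinn: 12:40-12:45, 16:15-16:25.
So the common availability across everyone is 12:40-12:45, 16:15-16:25.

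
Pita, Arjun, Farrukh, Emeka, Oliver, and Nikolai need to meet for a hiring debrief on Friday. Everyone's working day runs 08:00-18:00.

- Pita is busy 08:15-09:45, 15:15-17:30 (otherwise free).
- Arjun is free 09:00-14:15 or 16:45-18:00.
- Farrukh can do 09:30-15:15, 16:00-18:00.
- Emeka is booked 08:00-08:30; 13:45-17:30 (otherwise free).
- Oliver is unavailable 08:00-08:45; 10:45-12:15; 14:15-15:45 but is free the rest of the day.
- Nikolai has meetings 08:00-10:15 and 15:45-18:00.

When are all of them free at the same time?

10:15-10:45, 12:15-13:45

Pita free: 08:00-08:15, 09:45-15:15, 17:30-18:00 (invert busy blocks within the working day).
Arjun free: 09:00-14:15, 16:45-18:00.
Farrukh free: 09:30-15:15, 16:00-18:00.
Emeka free: 08:30-13:45, 17:30-18:00 (invert busy blocks within the working day).
Oliver free: 08:45-10:45, 12:15-14:15, 15:45-18:00 (invert busy blocks within the working day).
Nikolai free: 10:15-15:45 (invert busy blocks within the working day).
Pita ∩ Arjun: 09:45-14:15, 17:30-18:00.
Pita ∩ Arjun ∩ Farrukh: 09:45-14:15, 17:30-18:00.
Pita ∩ Arjun ∩ Farrukh ∩ Emeka: 09:45-13:45, 17:30-18:00.
Pita ∩ Arjun ∩ Farrukh ∩ Emeka ∩ Oliver: 09:45-10:45, 12:15-13:45, 17:30-18:00.
Pita ∩ Arjun ∩ Farrukh ∩ Emeka ∩ Oliver ∩ Nikolai: 10:15-10:45, 12:15-13:45.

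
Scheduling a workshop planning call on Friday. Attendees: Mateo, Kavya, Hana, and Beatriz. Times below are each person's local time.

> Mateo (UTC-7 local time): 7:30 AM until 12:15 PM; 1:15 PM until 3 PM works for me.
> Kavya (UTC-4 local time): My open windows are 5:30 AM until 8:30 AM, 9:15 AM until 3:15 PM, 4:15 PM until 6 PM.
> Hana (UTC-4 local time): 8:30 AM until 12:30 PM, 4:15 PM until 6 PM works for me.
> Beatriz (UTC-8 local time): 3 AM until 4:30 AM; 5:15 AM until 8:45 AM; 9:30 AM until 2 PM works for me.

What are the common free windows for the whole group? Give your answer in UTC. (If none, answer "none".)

Mateo in UTC: 14:30-19:15, 20:15-22:00 (add 7h to convert from UTC-7).
Kavya in UTC: 09:30-12:30, 13:15-19:15, 20:15-22:00 (add 4h to convert from UTC-4).
Hana in UTC: 12:30-16:30, 20:15-22:00 (add 4h to convert from UTC-4).
Beatriz in UTC: 11:00-12:30, 13:15-16:45, 17:30-22:00 (add 8h to convert from UTC-8).
Mateo ∩ Kavya: 14:30-19:15, 20:15-22:00.
Mateo ∩ Kavya ∩ Hana: 14:30-16:30, 20:15-22:00.
Mateo ∩ Kavya ∩ Hana ∩ Beatriz: 14:30-16:30, 20:15-22:00.
So the common availability across everyone is 14:30-16:30, 20:15-22:00.

14:30-16:30, 20:15-22:00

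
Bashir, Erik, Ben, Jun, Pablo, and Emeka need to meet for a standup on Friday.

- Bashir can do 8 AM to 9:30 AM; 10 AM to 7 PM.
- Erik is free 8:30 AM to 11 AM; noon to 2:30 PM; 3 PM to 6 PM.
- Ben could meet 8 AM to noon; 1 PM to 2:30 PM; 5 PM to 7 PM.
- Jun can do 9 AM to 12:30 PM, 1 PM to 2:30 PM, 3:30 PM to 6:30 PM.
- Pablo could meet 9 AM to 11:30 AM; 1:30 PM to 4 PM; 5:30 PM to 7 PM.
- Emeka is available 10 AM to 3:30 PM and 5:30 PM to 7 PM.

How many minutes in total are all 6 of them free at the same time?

Bashir ∩ Erik: 08:30-09:30, 10:00-11:00, 12:00-14:30, 15:00-18:00.
Bashir ∩ Erik ∩ Ben: 08:30-09:30, 10:00-11:00, 13:00-14:30, 17:00-18:00.
Bashir ∩ Erik ∩ Ben ∩ Jun: 09:00-09:30, 10:00-11:00, 13:00-14:30, 17:00-18:00.
Bashir ∩ Erik ∩ Ben ∩ Jun ∩ Pablo: 09:00-09:30, 10:00-11:00, 13:30-14:30, 17:30-18:00.
Bashir ∩ Erik ∩ Ben ∩ Jun ∩ Pablo ∩ Emeka: 10:00-11:00, 13:30-14:30, 17:30-18:00.
Summing the common windows: 60 + 60 + 30 = 150 minutes.

150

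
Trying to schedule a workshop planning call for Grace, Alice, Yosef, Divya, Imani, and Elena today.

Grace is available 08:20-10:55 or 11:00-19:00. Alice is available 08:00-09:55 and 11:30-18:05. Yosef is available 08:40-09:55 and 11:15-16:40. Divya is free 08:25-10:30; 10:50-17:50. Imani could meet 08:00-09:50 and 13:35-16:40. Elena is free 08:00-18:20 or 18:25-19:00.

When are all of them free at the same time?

Grace ∩ Alice: 08:20-09:55, 11:30-18:05.
Grace ∩ Alice ∩ Yosef: 08:40-09:55, 11:30-16:40.
Grace ∩ Alice ∩ Yosef ∩ Divya: 08:40-09:55, 11:30-16:40.
Grace ∩ Alice ∩ Yosef ∩ Divya ∩ Imani: 08:40-09:50, 13:35-16:40.
Grace ∩ Alice ∩ Yosef ∩ Divya ∩ Imani ∩ Elena: 08:40-09:50, 13:35-16:40.

08:40-09:50, 13:35-16:40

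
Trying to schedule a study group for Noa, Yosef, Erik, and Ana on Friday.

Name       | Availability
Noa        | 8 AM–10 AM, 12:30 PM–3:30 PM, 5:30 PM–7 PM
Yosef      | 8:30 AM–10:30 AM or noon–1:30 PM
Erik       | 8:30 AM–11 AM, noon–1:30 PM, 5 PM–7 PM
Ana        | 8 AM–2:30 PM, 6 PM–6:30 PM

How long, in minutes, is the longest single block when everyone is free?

90

Noa ∩ Yosef: 08:30-10:00, 12:30-13:30.
Noa ∩ Yosef ∩ Erik: 08:30-10:00, 12:30-13:30.
Noa ∩ Yosef ∩ Erik ∩ Ana: 08:30-10:00, 12:30-13:30.
Those are the intersection windows.
The longest is 08:30-10:00 at 90 minutes.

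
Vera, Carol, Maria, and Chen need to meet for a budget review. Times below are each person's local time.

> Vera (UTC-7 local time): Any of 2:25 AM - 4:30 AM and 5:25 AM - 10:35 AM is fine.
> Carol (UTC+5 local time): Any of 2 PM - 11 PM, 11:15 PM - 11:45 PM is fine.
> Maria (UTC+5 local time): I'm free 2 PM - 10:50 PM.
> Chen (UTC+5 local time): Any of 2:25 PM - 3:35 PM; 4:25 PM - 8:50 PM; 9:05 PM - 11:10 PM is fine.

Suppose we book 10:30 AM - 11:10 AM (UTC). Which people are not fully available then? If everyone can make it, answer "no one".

Chen

Vera in UTC: 09:25-11:30, 12:25-17:35 (add 7h to convert from UTC-7).
Carol in UTC: 09:00-18:00, 18:15-18:45 (subtract 5h to convert from UTC+5).
Maria in UTC: 09:00-17:50 (subtract 5h to convert from UTC+5).
Chen in UTC: 09:25-10:35, 11:25-15:50, 16:05-18:10 (subtract 5h to convert from UTC+5).
Vera: free for 10:30-11:10. Carol: free for 10:30-11:10. Maria: free for 10:30-11:10. Chen: not fully free for 10:30-11:10.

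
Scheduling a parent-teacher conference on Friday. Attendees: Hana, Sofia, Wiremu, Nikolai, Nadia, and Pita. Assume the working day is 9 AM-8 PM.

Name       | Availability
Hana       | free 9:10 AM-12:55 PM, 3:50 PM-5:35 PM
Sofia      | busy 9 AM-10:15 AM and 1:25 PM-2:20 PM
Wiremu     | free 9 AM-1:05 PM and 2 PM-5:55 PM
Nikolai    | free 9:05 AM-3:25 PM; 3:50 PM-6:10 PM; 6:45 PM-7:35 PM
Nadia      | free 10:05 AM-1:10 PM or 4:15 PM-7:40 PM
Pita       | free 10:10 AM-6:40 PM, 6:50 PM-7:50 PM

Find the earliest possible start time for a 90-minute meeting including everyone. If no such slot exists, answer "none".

10:15

Hana free: 09:10-12:55, 15:50-17:35.
Sofia free: 10:15-13:25, 14:20-20:00 (invert busy blocks within the working day).
Wiremu free: 09:00-13:05, 14:00-17:55.
Nikolai free: 09:05-15:25, 15:50-18:10, 18:45-19:35.
Nadia free: 10:05-13:10, 16:15-19:40.
Pita free: 10:10-18:40, 18:50-19:50.
Hana ∩ Sofia: 10:15-12:55, 15:50-17:35.
Hana ∩ Sofia ∩ Wiremu: 10:15-12:55, 15:50-17:35.
Hana ∩ Sofia ∩ Wiremu ∩ Nikolai: 10:15-12:55, 15:50-17:35.
Hana ∩ Sofia ∩ Wiremu ∩ Nikolai ∩ Nadia: 10:15-12:55, 16:15-17:35.
Hana ∩ Sofia ∩ Wiremu ∩ Nikolai ∩ Nadia ∩ Pita: 10:15-12:55, 16:15-17:35.
The first common window of at least 90 minutes is 10:15-12:55, so the earliest start is 10:15.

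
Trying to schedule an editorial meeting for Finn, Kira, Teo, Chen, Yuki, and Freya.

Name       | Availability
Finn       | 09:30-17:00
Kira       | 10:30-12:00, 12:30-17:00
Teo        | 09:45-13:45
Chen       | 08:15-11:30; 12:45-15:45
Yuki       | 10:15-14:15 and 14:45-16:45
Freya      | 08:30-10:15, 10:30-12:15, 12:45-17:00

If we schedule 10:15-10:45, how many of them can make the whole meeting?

Finn, Teo, Chen, and Yuki can make the full 10:15-10:45 slot — that's 4.

4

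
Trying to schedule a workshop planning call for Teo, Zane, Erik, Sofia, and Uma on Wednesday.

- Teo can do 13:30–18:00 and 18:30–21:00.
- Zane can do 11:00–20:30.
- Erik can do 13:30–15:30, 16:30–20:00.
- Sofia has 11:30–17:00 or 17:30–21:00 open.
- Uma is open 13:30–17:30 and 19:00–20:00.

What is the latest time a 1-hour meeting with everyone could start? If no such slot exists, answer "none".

Teo ∩ Zane: 13:30-18:00, 18:30-20:30.
Teo ∩ Zane ∩ Erik: 13:30-15:30, 16:30-18:00, 18:30-20:00.
Teo ∩ Zane ∩ Erik ∩ Sofia: 13:30-15:30, 16:30-17:00, 17:30-18:00, 18:30-20:00.
Teo ∩ Zane ∩ Erik ∩ Sofia ∩ Uma: 13:30-15:30, 16:30-17:00, 19:00-20:00.
So the common availability across everyone is 13:30-15:30, 16:30-17:00, 19:00-20:00.
The last common window of at least 60 minutes is 19:00-20:00; a 60-minute meeting can start as late as 19:00 and still end by 20:00.

19:00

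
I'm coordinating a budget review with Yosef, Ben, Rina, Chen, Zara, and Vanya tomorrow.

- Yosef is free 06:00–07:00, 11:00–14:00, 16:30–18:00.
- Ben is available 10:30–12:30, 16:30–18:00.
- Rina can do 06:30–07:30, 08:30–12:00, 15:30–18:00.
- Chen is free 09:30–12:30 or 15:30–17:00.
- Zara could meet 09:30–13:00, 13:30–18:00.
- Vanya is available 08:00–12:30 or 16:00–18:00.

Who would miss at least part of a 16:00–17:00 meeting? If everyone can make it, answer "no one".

Yosef: not fully free for 16:00-17:00. Ben: not fully free for 16:00-17:00. Rina: free for 16:00-17:00. Chen: free for 16:00-17:00. Zara: free for 16:00-17:00. Vanya: free for 16:00-17:00.

Ben, Yosef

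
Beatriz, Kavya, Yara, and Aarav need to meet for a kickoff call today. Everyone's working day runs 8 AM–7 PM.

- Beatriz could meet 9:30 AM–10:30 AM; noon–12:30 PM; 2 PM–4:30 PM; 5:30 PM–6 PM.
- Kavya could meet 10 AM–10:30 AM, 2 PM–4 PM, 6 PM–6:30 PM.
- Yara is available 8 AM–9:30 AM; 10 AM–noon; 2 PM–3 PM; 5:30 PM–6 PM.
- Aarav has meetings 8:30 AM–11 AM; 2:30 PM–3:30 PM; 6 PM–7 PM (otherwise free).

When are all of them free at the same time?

14:00-14:30

Beatriz free: 09:30-10:30, 12:00-12:30, 14:00-16:30, 17:30-18:00.
Kavya free: 10:00-10:30, 14:00-16:00, 18:00-18:30.
Yara free: 08:00-09:30, 10:00-12:00, 14:00-15:00, 17:30-18:00.
Aarav free: 08:00-08:30, 11:00-14:30, 15:30-18:00 (invert busy blocks within the working day).
Beatriz ∩ Kavya: 10:00-10:30, 14:00-16:00.
Beatriz ∩ Kavya ∩ Yara: 10:00-10:30, 14:00-15:00.
Beatriz ∩ Kavya ∩ Yara ∩ Aarav: 14:00-14:30.
So the common availability across everyone is 14:00-14:30.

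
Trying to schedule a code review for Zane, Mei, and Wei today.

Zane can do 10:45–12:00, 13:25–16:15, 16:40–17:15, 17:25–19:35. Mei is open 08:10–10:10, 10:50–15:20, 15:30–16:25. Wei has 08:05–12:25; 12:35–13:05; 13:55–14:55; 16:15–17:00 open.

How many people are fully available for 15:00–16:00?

Zane can make the full 15:00-16:00 slot — that's 1.

1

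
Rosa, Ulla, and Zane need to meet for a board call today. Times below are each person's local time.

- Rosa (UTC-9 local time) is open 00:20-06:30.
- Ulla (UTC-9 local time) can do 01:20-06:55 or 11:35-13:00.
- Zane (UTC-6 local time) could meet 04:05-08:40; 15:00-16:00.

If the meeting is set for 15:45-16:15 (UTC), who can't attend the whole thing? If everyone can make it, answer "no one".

Rosa in UTC: 09:20-15:30 (add 9h to convert from UTC-9).
Ulla in UTC: 10:20-15:55, 20:35-22:00 (add 9h to convert from UTC-9).
Zane in UTC: 10:05-14:40, 21:00-22:00 (add 6h to convert from UTC-6).
Rosa: not fully free for 15:45-16:15. Ulla: not fully free for 15:45-16:15. Zane: not fully free for 15:45-16:15.

Rosa, Ulla, Zane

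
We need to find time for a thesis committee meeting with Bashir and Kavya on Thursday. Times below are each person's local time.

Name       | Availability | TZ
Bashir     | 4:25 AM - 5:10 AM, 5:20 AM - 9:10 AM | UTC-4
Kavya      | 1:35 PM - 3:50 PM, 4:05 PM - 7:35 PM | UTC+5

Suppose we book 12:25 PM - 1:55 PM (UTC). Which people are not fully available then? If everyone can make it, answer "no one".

Bashir in UTC: 08:25-09:10, 09:20-13:10 (add 4h to convert from UTC-4).
Kavya in UTC: 08:35-10:50, 11:05-14:35 (subtract 5h to convert from UTC+5).
Bashir: not fully free for 12:25-13:55. Kavya: free for 12:25-13:55.

Bashir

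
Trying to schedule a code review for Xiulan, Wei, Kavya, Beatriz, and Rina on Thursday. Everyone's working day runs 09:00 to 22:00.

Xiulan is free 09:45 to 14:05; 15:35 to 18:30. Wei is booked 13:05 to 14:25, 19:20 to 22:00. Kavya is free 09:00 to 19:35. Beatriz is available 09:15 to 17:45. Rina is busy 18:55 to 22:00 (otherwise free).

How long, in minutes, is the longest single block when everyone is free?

Xiulan free: 09:45-14:05, 15:35-18:30.
Wei free: 09:00-13:05, 14:25-19:20 (invert busy blocks within the working day).
Kavya free: 09:00-19:35.
Beatriz free: 09:15-17:45.
Rina free: 09:00-18:55 (invert busy blocks within the working day).
Xiulan ∩ Wei: 09:45-13:05, 15:35-18:30.
Xiulan ∩ Wei ∩ Kavya: 09:45-13:05, 15:35-18:30.
Xiulan ∩ Wei ∩ Kavya ∩ Beatriz: 09:45-13:05, 15:35-17:45.
Xiulan ∩ Wei ∩ Kavya ∩ Beatriz ∩ Rina: 09:45-13:05, 15:35-17:45.
So the common availability across everyone is 09:45-13:05, 15:35-17:45.
The longest is 09:45-13:05 at 200 minutes.

200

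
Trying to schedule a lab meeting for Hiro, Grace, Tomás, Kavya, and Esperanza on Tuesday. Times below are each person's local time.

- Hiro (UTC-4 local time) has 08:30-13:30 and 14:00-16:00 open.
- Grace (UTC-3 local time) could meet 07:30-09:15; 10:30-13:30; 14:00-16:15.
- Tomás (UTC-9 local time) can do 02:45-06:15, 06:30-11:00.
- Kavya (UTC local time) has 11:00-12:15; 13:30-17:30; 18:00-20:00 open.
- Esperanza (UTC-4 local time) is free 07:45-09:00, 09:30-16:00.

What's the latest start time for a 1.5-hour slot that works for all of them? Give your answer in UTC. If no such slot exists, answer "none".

Hiro in UTC: 12:30-17:30, 18:00-20:00 (add 4h to convert from UTC-4).
Grace in UTC: 10:30-12:15, 13:30-16:30, 17:00-19:15 (add 3h to convert from UTC-3).
Tomás in UTC: 11:45-15:15, 15:30-20:00 (add 9h to convert from UTC-9).
Kavya in UTC: 11:00-12:15, 13:30-17:30, 18:00-20:00.
Esperanza in UTC: 11:45-13:00, 13:30-20:00 (add 4h to convert from UTC-4).
Hiro ∩ Grace: 13:30-16:30, 17:00-17:30, 18:00-19:15.
Hiro ∩ Grace ∩ Tomás: 13:30-15:15, 15:30-16:30, 17:00-17:30, 18:00-19:15.
Hiro ∩ Grace ∩ Tomás ∩ Kavya: 13:30-15:15, 15:30-16:30, 17:00-17:30, 18:00-19:15.
Hiro ∩ Grace ∩ Tomás ∩ Kavya ∩ Esperanza: 13:30-15:15, 15:30-16:30, 17:00-17:30, 18:00-19:15.
So the common availability across everyone is 13:30-15:15, 15:30-16:30, 17:00-17:30, 18:00-19:15.
The last common window of at least 90 minutes is 13:30-15:15; a 90-minute meeting can start as late as 13:45 and still end by 15:15.

13:45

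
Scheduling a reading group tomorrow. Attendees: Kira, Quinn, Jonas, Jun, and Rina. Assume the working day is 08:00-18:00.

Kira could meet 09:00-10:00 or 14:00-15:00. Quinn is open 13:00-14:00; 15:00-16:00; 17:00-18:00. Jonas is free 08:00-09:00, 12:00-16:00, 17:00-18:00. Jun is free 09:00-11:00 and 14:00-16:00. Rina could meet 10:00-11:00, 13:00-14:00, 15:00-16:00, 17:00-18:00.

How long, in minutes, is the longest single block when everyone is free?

0

Kira ∩ Quinn: ∅.
Kira ∩ Quinn ∩ Jonas: ∅.
Kira ∩ Quinn ∩ Jonas ∩ Jun: ∅.
Kira ∩ Quinn ∩ Jonas ∩ Jun ∩ Rina: ∅.
There is no time when everyone is free.
No common window exists, so the longest block is 0 minutes.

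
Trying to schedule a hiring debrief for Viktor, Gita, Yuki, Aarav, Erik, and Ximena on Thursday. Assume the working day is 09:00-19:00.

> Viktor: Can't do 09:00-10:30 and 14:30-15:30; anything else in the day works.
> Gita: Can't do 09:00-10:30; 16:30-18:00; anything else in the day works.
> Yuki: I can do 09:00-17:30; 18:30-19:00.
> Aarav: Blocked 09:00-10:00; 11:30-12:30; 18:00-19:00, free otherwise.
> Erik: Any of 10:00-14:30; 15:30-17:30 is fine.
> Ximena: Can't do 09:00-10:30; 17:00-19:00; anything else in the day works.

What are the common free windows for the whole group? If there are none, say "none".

10:30-11:30, 12:30-14:30, 15:30-16:30

Viktor free: 10:30-14:30, 15:30-19:00 (invert busy blocks within the working day).
Gita free: 10:30-16:30, 18:00-19:00 (invert busy blocks within the working day).
Yuki free: 09:00-17:30, 18:30-19:00.
Aarav free: 10:00-11:30, 12:30-18:00 (invert busy blocks within the working day).
Erik free: 10:00-14:30, 15:30-17:30.
Ximena free: 10:30-17:00 (invert busy blocks within the working day).
Viktor ∩ Gita: 10:30-14:30, 15:30-16:30, 18:00-19:00.
Viktor ∩ Gita ∩ Yuki: 10:30-14:30, 15:30-16:30, 18:30-19:00.
Viktor ∩ Gita ∩ Yuki ∩ Aarav: 10:30-11:30, 12:30-14:30, 15:30-16:30.
Viktor ∩ Gita ∩ Yuki ∩ Aarav ∩ Erik: 10:30-11:30, 12:30-14:30, 15:30-16:30.
Viktor ∩ Gita ∩ Yuki ∩ Aarav ∩ Erik ∩ Ximena: 10:30-11:30, 12:30-14:30, 15:30-16:30.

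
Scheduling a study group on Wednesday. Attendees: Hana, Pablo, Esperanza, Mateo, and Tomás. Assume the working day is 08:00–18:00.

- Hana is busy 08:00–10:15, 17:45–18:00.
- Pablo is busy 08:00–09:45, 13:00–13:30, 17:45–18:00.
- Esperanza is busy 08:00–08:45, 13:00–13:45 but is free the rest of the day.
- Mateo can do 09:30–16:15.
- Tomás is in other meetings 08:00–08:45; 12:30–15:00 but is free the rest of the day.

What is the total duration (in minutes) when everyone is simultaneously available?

210

Hana free: 10:15-17:45 (invert busy blocks within the working day).
Pablo free: 09:45-13:00, 13:30-17:45 (invert busy blocks within the working day).
Esperanza free: 08:45-13:00, 13:45-18:00 (invert busy blocks within the working day).
Mateo free: 09:30-16:15.
Tomás free: 08:45-12:30, 15:00-18:00 (invert busy blocks within the working day).
Hana ∩ Pablo: 10:15-13:00, 13:30-17:45.
Hana ∩ Pablo ∩ Esperanza: 10:15-13:00, 13:45-17:45.
Hana ∩ Pablo ∩ Esperanza ∩ Mateo: 10:15-13:00, 13:45-16:15.
Hana ∩ Pablo ∩ Esperanza ∩ Mateo ∩ Tomás: 10:15-12:30, 15:00-16:15.
Summing the common windows: 135 + 75 = 210 minutes.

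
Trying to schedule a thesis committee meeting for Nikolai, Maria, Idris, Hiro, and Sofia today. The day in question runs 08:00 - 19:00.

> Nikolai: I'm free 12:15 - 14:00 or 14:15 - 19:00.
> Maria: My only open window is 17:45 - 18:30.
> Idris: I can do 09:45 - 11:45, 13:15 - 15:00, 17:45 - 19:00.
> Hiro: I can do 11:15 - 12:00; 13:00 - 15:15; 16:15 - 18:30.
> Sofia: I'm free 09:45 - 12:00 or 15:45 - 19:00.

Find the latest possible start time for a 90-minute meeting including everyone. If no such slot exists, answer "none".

none

Nikolai ∩ Maria: 17:45-18:30.
Nikolai ∩ Maria ∩ Idris: 17:45-18:30.
Nikolai ∩ Maria ∩ Idris ∩ Hiro: 17:45-18:30.
Nikolai ∩ Maria ∩ Idris ∩ Hiro ∩ Sofia: 17:45-18:30.
No common window is at least 90 minutes long.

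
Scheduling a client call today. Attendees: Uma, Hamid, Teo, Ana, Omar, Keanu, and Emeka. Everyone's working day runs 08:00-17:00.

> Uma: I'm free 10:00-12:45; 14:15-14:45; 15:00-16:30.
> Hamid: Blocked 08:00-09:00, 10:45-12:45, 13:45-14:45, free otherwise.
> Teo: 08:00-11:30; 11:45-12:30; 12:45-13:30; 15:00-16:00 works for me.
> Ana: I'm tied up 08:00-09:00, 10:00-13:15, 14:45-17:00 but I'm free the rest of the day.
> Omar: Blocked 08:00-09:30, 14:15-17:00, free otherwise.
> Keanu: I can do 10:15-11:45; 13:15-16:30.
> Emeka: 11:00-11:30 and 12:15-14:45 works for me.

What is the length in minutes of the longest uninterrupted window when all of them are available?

0

Uma free: 10:00-12:45, 14:15-14:45, 15:00-16:30.
Hamid free: 09:00-10:45, 12:45-13:45, 14:45-17:00 (invert busy blocks within the working day).
Teo free: 08:00-11:30, 11:45-12:30, 12:45-13:30, 15:00-16:00.
Ana free: 09:00-10:00, 13:15-14:45 (invert busy blocks within the working day).
Omar free: 09:30-14:15 (invert busy blocks within the working day).
Keanu free: 10:15-11:45, 13:15-16:30.
Emeka free: 11:00-11:30, 12:15-14:45.
Uma ∩ Hamid: 10:00-10:45, 15:00-16:30.
Uma ∩ Hamid ∩ Teo: 10:00-10:45, 15:00-16:00.
Uma ∩ Hamid ∩ Teo ∩ Ana: ∅.
Uma ∩ Hamid ∩ Teo ∩ Ana ∩ Omar: ∅.
Uma ∩ Hamid ∩ Teo ∩ Ana ∩ Omar ∩ Keanu: ∅.
Uma ∩ Hamid ∩ Teo ∩ Ana ∩ Omar ∩ Keanu ∩ Emeka: ∅.
There is no time when everyone is free.
No common window exists, so the longest block is 0 minutes.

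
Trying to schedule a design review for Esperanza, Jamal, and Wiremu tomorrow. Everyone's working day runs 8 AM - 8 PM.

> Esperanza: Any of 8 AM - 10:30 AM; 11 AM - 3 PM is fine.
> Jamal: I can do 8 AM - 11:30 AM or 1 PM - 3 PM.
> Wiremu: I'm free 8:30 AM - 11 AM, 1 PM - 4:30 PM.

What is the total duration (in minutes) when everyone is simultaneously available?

240

Esperanza ∩ Jamal: 08:00-10:30, 11:00-11:30, 13:00-15:00.
Esperanza ∩ Jamal ∩ Wiremu: 08:30-10:30, 13:00-15:00.
Those are the intersection windows.
Summing the common windows: 120 + 120 = 240 minutes.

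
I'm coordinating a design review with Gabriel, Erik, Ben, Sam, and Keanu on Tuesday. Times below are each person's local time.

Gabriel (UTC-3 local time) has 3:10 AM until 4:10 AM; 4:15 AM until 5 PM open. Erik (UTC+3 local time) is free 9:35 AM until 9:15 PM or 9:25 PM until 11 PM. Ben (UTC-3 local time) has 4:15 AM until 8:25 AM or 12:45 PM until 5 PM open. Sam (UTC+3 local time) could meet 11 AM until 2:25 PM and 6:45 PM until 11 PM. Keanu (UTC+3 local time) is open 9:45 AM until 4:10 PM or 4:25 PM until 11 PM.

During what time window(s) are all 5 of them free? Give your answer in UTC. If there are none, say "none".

08:00-11:25, 15:45-18:15, 18:25-20:00

Gabriel in UTC: 06:10-07:10, 07:15-20:00 (add 3h to convert from UTC-3).
Erik in UTC: 06:35-18:15, 18:25-20:00 (subtract 3h to convert from UTC+3).
Ben in UTC: 07:15-11:25, 15:45-20:00 (add 3h to convert from UTC-3).
Sam in UTC: 08:00-11:25, 15:45-20:00 (subtract 3h to convert from UTC+3).
Keanu in UTC: 06:45-13:10, 13:25-20:00 (subtract 3h to convert from UTC+3).
Gabriel ∩ Erik: 06:35-07:10, 07:15-18:15, 18:25-20:00.
Gabriel ∩ Erik ∩ Ben: 07:15-11:25, 15:45-18:15, 18:25-20:00.
Gabriel ∩ Erik ∩ Ben ∩ Sam: 08:00-11:25, 15:45-18:15, 18:25-20:00.
Gabriel ∩ Erik ∩ Ben ∩ Sam ∩ Keanu: 08:00-11:25, 15:45-18:15, 18:25-20:00.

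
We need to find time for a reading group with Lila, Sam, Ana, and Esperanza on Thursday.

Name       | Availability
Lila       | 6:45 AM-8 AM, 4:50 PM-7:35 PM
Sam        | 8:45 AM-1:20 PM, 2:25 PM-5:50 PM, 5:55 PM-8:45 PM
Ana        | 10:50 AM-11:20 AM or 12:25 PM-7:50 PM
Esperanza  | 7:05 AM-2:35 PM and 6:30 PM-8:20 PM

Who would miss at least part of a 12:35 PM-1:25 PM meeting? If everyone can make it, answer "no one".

Lila, Sam

Lila: not fully free for 12:35-13:25. Sam: not fully free for 12:35-13:25. Ana: free for 12:35-13:25. Esperanza: free for 12:35-13:25.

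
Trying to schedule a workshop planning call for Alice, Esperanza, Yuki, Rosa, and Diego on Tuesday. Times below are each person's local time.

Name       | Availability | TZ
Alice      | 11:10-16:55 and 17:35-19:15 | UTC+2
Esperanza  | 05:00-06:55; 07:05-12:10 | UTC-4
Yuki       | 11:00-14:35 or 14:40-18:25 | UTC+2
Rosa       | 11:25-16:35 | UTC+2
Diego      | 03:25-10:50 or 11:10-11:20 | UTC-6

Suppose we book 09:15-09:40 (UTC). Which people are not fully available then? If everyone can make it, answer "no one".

Diego, Rosa

Alice in UTC: 09:10-14:55, 15:35-17:15 (subtract 2h to convert from UTC+2).
Esperanza in UTC: 09:00-10:55, 11:05-16:10 (add 4h to convert from UTC-4).
Yuki in UTC: 09:00-12:35, 12:40-16:25 (subtract 2h to convert from UTC+2).
Rosa in UTC: 09:25-14:35 (subtract 2h to convert from UTC+2).
Diego in UTC: 09:25-16:50, 17:10-17:20 (add 6h to convert from UTC-6).
Alice: free for 09:15-09:40. Esperanza: free for 09:15-09:40. Yuki: free for 09:15-09:40. Rosa: not fully free for 09:15-09:40. Diego: not fully free for 09:15-09:40.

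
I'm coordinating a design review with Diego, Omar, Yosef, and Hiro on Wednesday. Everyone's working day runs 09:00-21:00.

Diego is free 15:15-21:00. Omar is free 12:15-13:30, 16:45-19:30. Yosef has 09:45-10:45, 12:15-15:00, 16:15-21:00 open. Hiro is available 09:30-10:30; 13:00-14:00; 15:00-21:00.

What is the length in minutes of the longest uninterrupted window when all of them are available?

165

Diego ∩ Omar: 16:45-19:30.
Diego ∩ Omar ∩ Yosef: 16:45-19:30.
Diego ∩ Omar ∩ Yosef ∩ Hiro: 16:45-19:30.
Those are the intersection windows.
The longest is 16:45-19:30 at 165 minutes.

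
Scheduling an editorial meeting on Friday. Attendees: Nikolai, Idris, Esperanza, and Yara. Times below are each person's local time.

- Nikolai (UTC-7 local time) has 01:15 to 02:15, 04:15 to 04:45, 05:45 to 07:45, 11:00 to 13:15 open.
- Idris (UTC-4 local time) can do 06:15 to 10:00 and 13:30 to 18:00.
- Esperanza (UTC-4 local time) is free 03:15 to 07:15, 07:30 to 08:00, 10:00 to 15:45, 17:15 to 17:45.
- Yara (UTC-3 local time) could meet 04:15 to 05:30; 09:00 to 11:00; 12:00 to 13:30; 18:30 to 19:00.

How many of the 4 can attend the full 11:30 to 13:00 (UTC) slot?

1

Nikolai in UTC: 08:15-09:15, 11:15-11:45, 12:45-14:45, 18:00-20:15 (add 7h to convert from UTC-7).
Idris in UTC: 10:15-14:00, 17:30-22:00 (add 4h to convert from UTC-4).
Esperanza in UTC: 07:15-11:15, 11:30-12:00, 14:00-19:45, 21:15-21:45 (add 4h to convert from UTC-4).
Yara in UTC: 07:15-08:30, 12:00-14:00, 15:00-16:30, 21:30-22:00 (add 3h to convert from UTC-3).
Idris can make the full 11:30-13:00 slot — that's 1.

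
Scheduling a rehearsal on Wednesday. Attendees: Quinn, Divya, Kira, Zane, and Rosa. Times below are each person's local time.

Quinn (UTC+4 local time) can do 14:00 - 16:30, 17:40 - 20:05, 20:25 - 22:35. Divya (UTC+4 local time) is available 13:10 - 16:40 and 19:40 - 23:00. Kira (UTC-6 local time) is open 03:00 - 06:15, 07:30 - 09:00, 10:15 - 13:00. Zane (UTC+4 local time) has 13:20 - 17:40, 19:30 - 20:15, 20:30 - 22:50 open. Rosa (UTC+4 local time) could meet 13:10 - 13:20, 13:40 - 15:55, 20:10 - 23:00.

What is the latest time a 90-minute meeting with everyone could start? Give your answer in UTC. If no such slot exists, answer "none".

Quinn in UTC: 10:00-12:30, 13:40-16:05, 16:25-18:35 (subtract 4h to convert from UTC+4).
Divya in UTC: 09:10-12:40, 15:40-19:00 (subtract 4h to convert from UTC+4).
Kira in UTC: 09:00-12:15, 13:30-15:00, 16:15-19:00 (add 6h to convert from UTC-6).
Zane in UTC: 09:20-13:40, 15:30-16:15, 16:30-18:50 (subtract 4h to convert from UTC+4).
Rosa in UTC: 09:10-09:20, 09:40-11:55, 16:10-19:00 (subtract 4h to convert from UTC+4).
Quinn ∩ Divya: 10:00-12:30, 15:40-16:05, 16:25-18:35.
Quinn ∩ Divya ∩ Kira: 10:00-12:15, 16:25-18:35.
Quinn ∩ Divya ∩ Kira ∩ Zane: 10:00-12:15, 16:30-18:35.
Quinn ∩ Divya ∩ Kira ∩ Zane ∩ Rosa: 10:00-11:55, 16:30-18:35.
The last common window of at least 90 minutes is 16:30-18:35; a 90-minute meeting can start as late as 17:05 and still end by 18:35.

17:05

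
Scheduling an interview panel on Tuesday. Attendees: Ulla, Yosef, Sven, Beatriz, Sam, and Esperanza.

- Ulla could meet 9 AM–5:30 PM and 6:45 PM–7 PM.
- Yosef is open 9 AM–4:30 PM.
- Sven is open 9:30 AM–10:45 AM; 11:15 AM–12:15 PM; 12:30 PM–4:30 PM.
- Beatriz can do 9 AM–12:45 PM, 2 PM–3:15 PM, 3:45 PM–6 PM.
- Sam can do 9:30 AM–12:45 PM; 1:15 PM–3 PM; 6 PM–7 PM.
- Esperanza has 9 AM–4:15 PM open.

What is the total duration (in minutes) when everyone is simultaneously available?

Ulla ∩ Yosef: 09:00-16:30.
Ulla ∩ Yosef ∩ Sven: 09:30-10:45, 11:15-12:15, 12:30-16:30.
Ulla ∩ Yosef ∩ Sven ∩ Beatriz: 09:30-10:45, 11:15-12:15, 12:30-12:45, 14:00-15:15, 15:45-16:30.
Ulla ∩ Yosef ∩ Sven ∩ Beatriz ∩ Sam: 09:30-10:45, 11:15-12:15, 12:30-12:45, 14:00-15:00.
Ulla ∩ Yosef ∩ Sven ∩ Beatriz ∩ Sam ∩ Esperanza: 09:30-10:45, 11:15-12:15, 12:30-12:45, 14:00-15:00.
Those are the intersection windows.
Summing the common windows: 75 + 60 + 15 + 60 = 210 minutes.

210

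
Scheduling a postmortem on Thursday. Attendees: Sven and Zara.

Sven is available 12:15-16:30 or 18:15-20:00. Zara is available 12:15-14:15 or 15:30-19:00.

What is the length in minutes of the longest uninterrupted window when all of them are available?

120

Sven ∩ Zara: 12:15-14:15, 15:30-16:30, 18:15-19:00.
The longest is 12:15-14:15 at 120 minutes.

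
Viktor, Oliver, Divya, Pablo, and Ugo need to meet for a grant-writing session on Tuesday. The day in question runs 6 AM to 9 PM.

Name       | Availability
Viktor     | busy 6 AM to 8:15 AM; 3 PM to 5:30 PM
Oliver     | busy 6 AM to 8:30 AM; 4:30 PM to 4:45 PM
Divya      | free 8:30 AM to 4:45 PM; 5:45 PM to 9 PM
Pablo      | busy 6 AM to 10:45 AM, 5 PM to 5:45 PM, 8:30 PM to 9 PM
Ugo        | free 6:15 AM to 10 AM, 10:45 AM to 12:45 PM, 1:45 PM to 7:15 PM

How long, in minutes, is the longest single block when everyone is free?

Viktor free: 08:15-15:00, 17:30-21:00 (invert busy blocks within the working day).
Oliver free: 08:30-16:30, 16:45-21:00 (invert busy blocks within the working day).
Divya free: 08:30-16:45, 17:45-21:00.
Pablo free: 10:45-17:00, 17:45-20:30 (invert busy blocks within the working day).
Ugo free: 06:15-10:00, 10:45-12:45, 13:45-19:15.
Viktor ∩ Oliver: 08:30-15:00, 17:30-21:00.
Viktor ∩ Oliver ∩ Divya: 08:30-15:00, 17:45-21:00.
Viktor ∩ Oliver ∩ Divya ∩ Pablo: 10:45-15:00, 17:45-20:30.
Viktor ∩ Oliver ∩ Divya ∩ Pablo ∩ Ugo: 10:45-12:45, 13:45-15:00, 17:45-19:15.
Those are the intersection windows.
The longest is 10:45-12:45 at 120 minutes.

120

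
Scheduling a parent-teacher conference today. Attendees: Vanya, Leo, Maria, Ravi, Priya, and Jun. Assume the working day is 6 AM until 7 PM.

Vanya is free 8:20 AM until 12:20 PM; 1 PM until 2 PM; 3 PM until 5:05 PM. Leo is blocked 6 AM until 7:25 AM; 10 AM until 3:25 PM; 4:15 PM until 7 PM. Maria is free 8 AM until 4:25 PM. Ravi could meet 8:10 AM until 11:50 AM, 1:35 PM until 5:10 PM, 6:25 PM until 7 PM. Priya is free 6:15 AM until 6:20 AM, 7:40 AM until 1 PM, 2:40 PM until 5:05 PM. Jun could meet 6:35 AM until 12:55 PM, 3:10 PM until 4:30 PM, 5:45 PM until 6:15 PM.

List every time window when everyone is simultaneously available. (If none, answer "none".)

08:20-10:00, 15:25-16:15

Vanya free: 08:20-12:20, 13:00-14:00, 15:00-17:05.
Leo free: 07:25-10:00, 15:25-16:15 (invert busy blocks within the working day).
Maria free: 08:00-16:25.
Ravi free: 08:10-11:50, 13:35-17:10, 18:25-19:00.
Priya free: 06:15-06:20, 07:40-13:00, 14:40-17:05.
Jun free: 06:35-12:55, 15:10-16:30, 17:45-18:15.
Vanya ∩ Leo: 08:20-10:00, 15:25-16:15.
Vanya ∩ Leo ∩ Maria: 08:20-10:00, 15:25-16:15.
Vanya ∩ Leo ∩ Maria ∩ Ravi: 08:20-10:00, 15:25-16:15.
Vanya ∩ Leo ∩ Maria ∩ Ravi ∩ Priya: 08:20-10:00, 15:25-16:15.
Vanya ∩ Leo ∩ Maria ∩ Ravi ∩ Priya ∩ Jun: 08:20-10:00, 15:25-16:15.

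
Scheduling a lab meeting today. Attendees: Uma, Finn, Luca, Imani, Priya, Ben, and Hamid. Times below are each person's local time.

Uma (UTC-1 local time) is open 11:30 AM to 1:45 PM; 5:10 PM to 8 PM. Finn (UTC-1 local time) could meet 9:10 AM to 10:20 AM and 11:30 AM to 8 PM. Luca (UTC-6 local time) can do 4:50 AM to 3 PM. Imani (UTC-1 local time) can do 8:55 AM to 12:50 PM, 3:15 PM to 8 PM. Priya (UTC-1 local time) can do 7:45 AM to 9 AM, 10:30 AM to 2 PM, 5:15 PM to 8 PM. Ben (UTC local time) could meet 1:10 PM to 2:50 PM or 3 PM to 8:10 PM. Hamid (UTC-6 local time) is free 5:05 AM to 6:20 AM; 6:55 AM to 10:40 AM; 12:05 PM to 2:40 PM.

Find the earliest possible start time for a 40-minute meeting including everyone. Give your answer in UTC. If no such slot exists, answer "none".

13:10

Uma in UTC: 12:30-14:45, 18:10-21:00 (add 1h to convert from UTC-1).
Finn in UTC: 10:10-11:20, 12:30-21:00 (add 1h to convert from UTC-1).
Luca in UTC: 10:50-21:00 (add 6h to convert from UTC-6).
Imani in UTC: 09:55-13:50, 16:15-21:00 (add 1h to convert from UTC-1).
Priya in UTC: 08:45-10:00, 11:30-15:00, 18:15-21:00 (add 1h to convert from UTC-1).
Ben in UTC: 13:10-14:50, 15:00-20:10.
Hamid in UTC: 11:05-12:20, 12:55-16:40, 18:05-20:40 (add 6h to convert from UTC-6).
Uma ∩ Finn: 12:30-14:45, 18:10-21:00.
Uma ∩ Finn ∩ Luca: 12:30-14:45, 18:10-21:00.
Uma ∩ Finn ∩ Luca ∩ Imani: 12:30-13:50, 18:10-21:00.
Uma ∩ Finn ∩ Luca ∩ Imani ∩ Priya: 12:30-13:50, 18:15-21:00.
Uma ∩ Finn ∩ Luca ∩ Imani ∩ Priya ∩ Ben: 13:10-13:50, 18:15-20:10.
Uma ∩ Finn ∩ Luca ∩ Imani ∩ Priya ∩ Ben ∩ Hamid: 13:10-13:50, 18:15-20:10.
The first common window of at least 40 minutes is 13:10-13:50, so the earliest start is 13:10.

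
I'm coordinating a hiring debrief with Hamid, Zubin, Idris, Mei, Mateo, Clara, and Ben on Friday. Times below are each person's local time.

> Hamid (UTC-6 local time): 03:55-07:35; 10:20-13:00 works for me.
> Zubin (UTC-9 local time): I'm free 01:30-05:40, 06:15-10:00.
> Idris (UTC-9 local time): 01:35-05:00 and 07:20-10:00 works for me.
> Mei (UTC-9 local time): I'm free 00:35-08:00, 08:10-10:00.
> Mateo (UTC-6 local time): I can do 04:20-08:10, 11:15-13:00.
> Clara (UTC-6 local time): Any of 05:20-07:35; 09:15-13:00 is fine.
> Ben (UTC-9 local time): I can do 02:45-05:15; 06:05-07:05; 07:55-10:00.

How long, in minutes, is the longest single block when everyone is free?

110

Hamid in UTC: 09:55-13:35, 16:20-19:00 (add 6h to convert from UTC-6).
Zubin in UTC: 10:30-14:40, 15:15-19:00 (add 9h to convert from UTC-9).
Idris in UTC: 10:35-14:00, 16:20-19:00 (add 9h to convert from UTC-9).
Mei in UTC: 09:35-17:00, 17:10-19:00 (add 9h to convert from UTC-9).
Mateo in UTC: 10:20-14:10, 17:15-19:00 (add 6h to convert from UTC-6).
Clara in UTC: 11:20-13:35, 15:15-19:00 (add 6h to convert from UTC-6).
Ben in UTC: 11:45-14:15, 15:05-16:05, 16:55-19:00 (add 9h to convert from UTC-9).
Hamid ∩ Zubin: 10:30-13:35, 16:20-19:00.
Hamid ∩ Zubin ∩ Idris: 10:35-13:35, 16:20-19:00.
Hamid ∩ Zubin ∩ Idris ∩ Mei: 10:35-13:35, 16:20-17:00, 17:10-19:00.
Hamid ∩ Zubin ∩ Idris ∩ Mei ∩ Mateo: 10:35-13:35, 17:15-19:00.
Hamid ∩ Zubin ∩ Idris ∩ Mei ∩ Mateo ∩ Clara: 11:20-13:35, 17:15-19:00.
Hamid ∩ Zubin ∩ Idris ∩ Mei ∩ Mateo ∩ Clara ∩ Ben: 11:45-13:35, 17:15-19:00.
So the common availability across everyone is 11:45-13:35, 17:15-19:00.
The longest is 11:45-13:35 at 110 minutes.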